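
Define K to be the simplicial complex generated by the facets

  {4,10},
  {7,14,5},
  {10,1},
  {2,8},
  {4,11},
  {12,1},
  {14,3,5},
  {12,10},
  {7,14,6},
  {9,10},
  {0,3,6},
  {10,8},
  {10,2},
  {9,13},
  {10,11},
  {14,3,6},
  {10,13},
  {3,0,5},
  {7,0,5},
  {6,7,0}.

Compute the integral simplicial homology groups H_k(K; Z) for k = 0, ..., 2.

Order the vertices as 0 < 1 < 2 < 3 < 4 < 5 < 6 < 7 < 8 < 9 < 10 < 11 < 12 < 13 < 14. Listing each simplex with vertices in this order, K has dimension 2 with simplices:

  0-simplices (15): [0], [1], [2], [3], [4], [5], [6], [7], [8], [9], [10], [11], [12], [13], [14]
  1-simplices (24): (24 of them)
  2-simplices (8): [0,3,5], [0,3,6], [0,5,7], [0,6,7], [3,5,14], [3,6,14], [5,7,14], [6,7,14]

so the chain groups are C_0 ≅ Z^15, C_1 ≅ Z^24, C_2 ≅ Z^8.

Boundary ∂_1: C_1 → C_0 maps an edge to its endpoints' difference, ∂[p,q] = q − p. For instance
  ∂[3,6] = [6] − [3].
As a 15×24 matrix over Z this has rank 13, with invariant factors (1,1,1,1,1,1,1,1,1,1,1,1,1).

The boundary map ∂_2: C_2 → C_1 sends each 2-simplex [p,q,r] to [q,r] − [p,r] + [p,q]. For instance
  ∂[3,5,14] = [5,14] − [3,14] + [3,5],
  ∂[0,5,7] = [5,7] − [0,7] + [0,5].
The 24×8 boundary matrix has rank 7 and Smith normal form diag(1,1,1,1,1,1,1).

Computing H_k = (kernel of ∂_k) / (image of ∂_{k+1}):

  H_0: rank C_0 − rank ∂_1 = 15 − 13 = 2, and the invariant factors of ∂_1 are all 1, so H_0 ≅ Z^2.
  H_1: rank ker ∂_1 − rank ∂_2 = (24 − 13) − 7 = 4, and the invariant factors of ∂_2 are all 1, so H_1 ≅ Z^4.
  H_2: rank ker ∂_2 − rank ∂_3 = (8 − 7) − 0 = 1, and there is no ∂_3, so H_2 ≅ Z.

H_0 ≅ Z^2,  H_1 ≅ Z^4,  H_2 ≅ Z.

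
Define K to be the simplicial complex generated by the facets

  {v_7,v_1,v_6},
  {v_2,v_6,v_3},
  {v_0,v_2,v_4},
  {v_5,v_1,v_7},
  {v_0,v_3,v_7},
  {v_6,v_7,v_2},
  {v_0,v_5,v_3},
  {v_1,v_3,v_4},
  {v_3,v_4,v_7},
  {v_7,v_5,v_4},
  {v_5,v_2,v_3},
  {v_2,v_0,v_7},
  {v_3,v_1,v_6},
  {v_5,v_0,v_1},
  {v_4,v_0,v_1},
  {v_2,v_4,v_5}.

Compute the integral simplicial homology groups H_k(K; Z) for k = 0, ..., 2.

We work with the vertex ordering v_0 < v_1 < v_2 < v_3 < v_4 < v_5 < v_6 < v_7. The simplices of K, each written with vertices in increasing order, are:

  0-simplices (8): [v_0], [v_1], [v_2], [v_3], [v_4], [v_5], [v_6], [v_7]
  1-simplices (24): (24 of them)
  2-simplices (16): (16 of them)

Hence C_0 ≅ Z^8, C_1 ≅ Z^24, C_2 ≅ Z^16.

Boundary ∂_1: C_1 → C_0 maps an edge to its endpoints' difference, ∂[p,q] = q − p.
This gives a 8×24 integer matrix of rank 7; reducing to Smith normal form yields diagonal entries (1,1,1,1,1,1,1).

∂_2: C_2 → C_1 sends each 2-simplex [p,q,r] to [q,r] − [p,r] + [p,q]. For instance
  ∂[v_0,v_3,v_7] = [v_3,v_7] − [v_0,v_7] + [v_0,v_3],
  ∂[v_0,v_2,v_7] = [v_2,v_7] − [v_0,v_7] + [v_0,v_2].
This gives a 24×16 integer matrix of rank 15; reducing to Smith normal form yields diagonal entries (1,1,1,1,1,1,1,1,1,1,1,1,1,1,1).

Reading off H_k = ker ∂_k / im ∂_{k+1}:

  H_0: rank C_0 − rank ∂_1 = 8 − 7 = 1, and the invariant factors of ∂_1 are all 1, so H_0 ≅ Z.
  H_1: rank ker ∂_1 − rank ∂_2 = (24 − 7) − 15 = 2, and the invariant factors of ∂_2 are all 1, so H_1 ≅ Z^2.
  H_2: rank ker ∂_2 − rank ∂_3 = (16 − 15) − 0 = 1, and there is no ∂_3, so H_2 ≅ Z.

H_0 = Z,  H_1 = Z^2,  H_2 = Z.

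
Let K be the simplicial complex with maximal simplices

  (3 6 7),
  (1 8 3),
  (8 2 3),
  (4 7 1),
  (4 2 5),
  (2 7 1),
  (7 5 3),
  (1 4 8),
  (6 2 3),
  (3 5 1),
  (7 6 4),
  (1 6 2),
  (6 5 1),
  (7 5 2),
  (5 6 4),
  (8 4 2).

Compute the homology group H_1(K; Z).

Order the vertices as 1 < 2 < 3 < 4 < 5 < 6 < 7 < 8. Listing each simplex with vertices in this order, K has dimension 2 with simplices:

  0-simplices (8): [1], [2], [3], [4], [5], [6], [7], [8]
  1-simplices (24): (24 of them)
  2-simplices (16): [1,2,6], [1,2,7], [1,3,5], [1,3,8], [1,4,7], [1,4,8], [1,5,6], [2,3,6], [2,3,8], [2,4,5], [2,4,8], [2,5,7], [3,5,7], [3,6,7], [4,5,6], [4,6,7]

Hence C_0 ≅ Z^8, C_1 ≅ Z^24, C_2 ≅ Z^16.

Boundary ∂_1: C_1 → C_0 sends each edge [p,q] (with p < q) to q − p.
This gives a 8×24 integer matrix of rank 7; reducing to Smith normal form yields diagonal entries (1,1,1,1,1,1,1).

The boundary map ∂_2: C_2 → C_1 acts by ∂[p,q,r] = [q,r] − [p,r] + [p,q]. For instance
  ∂[4,5,6] = [5,6] − [4,6] + [4,5],
  ∂[1,3,5] = [3,5] − [1,5] + [1,3].
This gives a 24×16 integer matrix of rank 15; reducing to Smith normal form yields diagonal entries (1,1,1,1,1,1,1,1,1,1,1,1,1,1,1).

Computing H_k = (kernel of ∂_k) / (image of ∂_{k+1}):

  H_1: rank ker ∂_1 − rank ∂_2 = (24 − 7) − 15 = 2, and the invariant factors of ∂_2 are all 1, so H_1 = Z^2.

H_1 = Z^2.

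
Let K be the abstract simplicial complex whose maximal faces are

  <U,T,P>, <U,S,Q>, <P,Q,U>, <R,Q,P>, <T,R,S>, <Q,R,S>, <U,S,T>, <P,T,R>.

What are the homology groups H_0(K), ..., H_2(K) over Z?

H_0 = Z,  H_1 = 0,  H_2 = Z.

Order the vertices as P < Q < R < S < T < U. Listing each simplex with vertices in this order, K has dimension 2 with simplices:

  0-simplices (6): P, Q, R, S, T, U
  1-simplices (12): PQ, PR, PT, PU, QR, QS, QU, RS, RT, ST, SU, TU
  2-simplices (8): PQR, PQU, PRT, PTU, QRS, QSU, RST, STU

giving chain groups C_0 ≅ Z^6, C_1 ≅ Z^12, C_2 ≅ Z^8.

The boundary map ∂_1: C_1 → C_0 sends each edge [p,q] (with p < q) to q − p.
As a 6×12 matrix over Z this has rank 5, with invariant factors (1,1,1,1,1).

Boundary ∂_2: C_2 → C_1 acts by ∂[p,q,r] = [q,r] − [p,r] + [p,q]. For instance
  ∂PQU = QU − PU + PQ,
  ∂RST = ST − RT + RS.
The resulting 12×8 matrix has rank 7, and its Smith normal form has invariant factors (1,1,1,1,1,1,1).

Computing H_k = (kernel of ∂_k) / (image of ∂_{k+1}):

  H_0: rank C_0 − rank ∂_1 = 6 − 5 = 1, and the invariant factors of ∂_1 are all 1, so H_0 ≅ Z.
  H_1: rank ker ∂_1 − rank ∂_2 = (12 − 5) − 7 = 0, and the invariant factors of ∂_2 are all 1, so H_1 ≅ 0.
  H_2: rank ker ∂_2 − rank ∂_3 = (8 − 7) − 0 = 1, and there is no ∂_3, so H_2 ≅ Z.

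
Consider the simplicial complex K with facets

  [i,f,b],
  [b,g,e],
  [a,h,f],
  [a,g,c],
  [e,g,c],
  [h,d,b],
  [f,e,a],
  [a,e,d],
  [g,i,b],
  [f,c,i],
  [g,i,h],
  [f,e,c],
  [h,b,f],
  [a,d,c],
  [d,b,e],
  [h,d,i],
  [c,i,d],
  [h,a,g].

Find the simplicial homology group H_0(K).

We work with the vertex ordering a < b < c < d < e < f < g < h < i. The simplices of K, each written with vertices in increasing order, are:

  0-simplices (9): a, b, c, d, e, f, g, h, i
  1-simplices (27): ac, ad, ae, af, ag, ah, bd, be, bf, bg, bh, bi, cd, ce, cf, cg, ci, de, dh, di, ef, eg, fh, fi, gh, gi, hi
  2-simplices (18): acd, acg, ade, aef, afh, agh, bde, bdh, beg, bfh, bfi, bgi, cdi, cef, ceg, cfi, dhi, ghi

so the chain groups are C_0 ≅ Z^9, C_1 ≅ Z^27, C_2 ≅ Z^18.

Boundary ∂_1: C_1 → C_0 sends each edge [p,q] (with p < q) to q − p.
This gives a 9×27 integer matrix of rank 8; reducing to Smith normal form yields diagonal entries (1,1,1,1,1,1,1,1).

Boundary ∂_2: C_2 → C_1 acts by ∂[p,q,r] = [q,r] − [p,r] + [p,q]. For instance
  ∂cef = ef − cf + ce,
  ∂aef = ef − af + ae.
As a 27×18 matrix over Z this has rank 18, with invariant factors (1,1,1,1,1,1,1,1,1,1,1,1,1,1,1,1,1,2).

Computing H_k = (kernel of ∂_k) / (image of ∂_{k+1}):

  H_0: rank C_0 − rank ∂_1 = 9 − 8 = 1, and the invariant factors of ∂_1 are all 1, so H_0 = Z.

(K is a triangulation of the Klein bottle.)

H_0 ≅ Z.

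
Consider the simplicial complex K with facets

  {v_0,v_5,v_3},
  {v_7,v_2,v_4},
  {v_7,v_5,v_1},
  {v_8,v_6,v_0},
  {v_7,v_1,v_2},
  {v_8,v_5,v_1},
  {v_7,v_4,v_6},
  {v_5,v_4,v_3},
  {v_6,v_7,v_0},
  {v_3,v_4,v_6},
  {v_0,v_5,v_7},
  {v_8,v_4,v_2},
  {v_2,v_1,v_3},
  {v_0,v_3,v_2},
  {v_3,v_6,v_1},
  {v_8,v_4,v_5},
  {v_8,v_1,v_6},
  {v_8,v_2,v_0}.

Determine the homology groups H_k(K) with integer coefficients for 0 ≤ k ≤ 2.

H_0 ≅ Z,  H_1 ≅ Z^2,  H_2 ≅ Z.

We work with the vertex ordering v_0 < v_1 < v_2 < v_3 < v_4 < v_5 < v_6 < v_7 < v_8. The simplices of K, each written with vertices in increasing order, are:

  0-simplices (9): [v_0], [v_1], [v_2], [v_3], [v_4], [v_5], [v_6], [v_7], [v_8]
  1-simplices (27): (27 of them)
  2-simplices (18): (18 of them)

giving chain groups C_0 ≅ Z^9, C_1 ≅ Z^27, C_2 ≅ Z^18.

Boundary ∂_1: C_1 → C_0 maps an edge to its endpoints' difference, ∂[p,q] = q − p.
As a 9×27 matrix over Z this has rank 8, with invariant factors (1,1,1,1,1,1,1,1).

The boundary map ∂_2: C_2 → C_1 sends each 2-simplex [p,q,r] to [q,r] − [p,r] + [p,q]. For instance
  ∂[v_0,v_6,v_7] = [v_6,v_7] − [v_0,v_7] + [v_0,v_6],
  ∂[v_0,v_6,v_8] = [v_6,v_8] − [v_0,v_8] + [v_0,v_6].
The 27×18 boundary matrix has rank 17 and Smith normal form diag(1,1,1,1,1,1,1,1,1,1,1,1,1,1,1,1,1).

Reading off H_k = ker ∂_k / im ∂_{k+1}:

  H_0: rank C_0 − rank ∂_1 = 9 − 8 = 1, and the invariant factors of ∂_1 are all 1, so H_0 ≅ Z.
  H_1: rank ker ∂_1 − rank ∂_2 = (27 − 8) − 17 = 2, and the invariant factors of ∂_2 are all 1, so H_1 ≅ Z^2.
  H_2: rank ker ∂_2 − rank ∂_3 = (18 − 17) − 0 = 1, and there is no ∂_3, so H_2 ≅ Z.

(K is a triangulation of the torus T^2.)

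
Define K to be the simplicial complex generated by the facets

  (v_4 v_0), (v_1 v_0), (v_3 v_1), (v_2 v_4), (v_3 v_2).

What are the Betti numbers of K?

K has 5 vertices, 5 edges.
rank ∂_0 = 0, rank ∂_1 = 4 ⇒ b_0 = 5 − 0 − 4 = 1; all invariant factors of ∂_1 are 1 so no torsion. So H_0 = Z.
rank ∂_1 = 4, rank ∂_2 = 0 ⇒ b_1 = 5 − 4 − 0 = 1. So H_1 = Z.

b_0 = 1, b_1 = 1.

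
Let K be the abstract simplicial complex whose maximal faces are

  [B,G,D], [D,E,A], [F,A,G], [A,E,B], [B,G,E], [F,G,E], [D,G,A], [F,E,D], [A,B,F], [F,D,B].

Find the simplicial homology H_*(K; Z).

H_0 ≅ Z,  H_1 ≅ Z/2Z,  H_2 = 0.

We work with the vertex ordering A < B < D < E < F < G. The simplices of K, each written with vertices in increasing order, are:

  0-simplices (6): A, B, D, E, F, G
  1-simplices (15): AB, AD, AE, AF, AG, BD, BE, BF, BG, DE, DF, DG, EF, EG, FG
  2-simplices (10): ABE, ABF, ADE, ADG, AFG, BDF, BDG, BEG, DEF, EFG

giving chain groups C_0 ≅ Z^6, C_1 ≅ Z^15, C_2 ≅ Z^10.

The boundary map ∂_1: C_1 → C_0 maps an edge to its endpoints' difference, ∂[p,q] = q − p. For instance
  ∂BD = D − B.
As a 6×15 matrix over Z this has rank 5, with invariant factors (1,1,1,1,1).

Boundary ∂_2: C_2 → C_1 sends each 2-simplex [p,q,r] to [q,r] − [p,r] + [p,q]. For instance
  ∂BDG = DG − BG + BD,
  ∂ADE = DE − AE + AD.
The 15×10 boundary matrix has rank 10 and Smith normal form diag(1,1,1,1,1,1,1,1,1,2).

Now H_k = ker ∂_k / im ∂_{k+1}, so:

  H_0: rank C_0 − rank ∂_1 = 6 − 5 = 1, and the invariant factors of ∂_1 are all 1, so H_0 ≅ Z.
  H_1: rank ker ∂_1 − rank ∂_2 = (15 − 5) − 10 = 0, and ∂_2 has invariant factor 2 > 1, so H_1 ≅ Z/2Z.
  H_2: rank ker ∂_2 − rank ∂_3 = (10 − 10) − 0 = 0, and there is no ∂_3, so H_2 ≅ 0.

(K is a triangulation of the real projective plane RP^2.)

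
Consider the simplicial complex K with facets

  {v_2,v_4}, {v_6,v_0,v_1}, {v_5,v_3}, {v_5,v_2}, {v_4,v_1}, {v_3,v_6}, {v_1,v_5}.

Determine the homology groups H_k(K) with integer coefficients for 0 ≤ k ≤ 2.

H_0 = Z,  H_1 = Z^2,  H_2 = 0.

K has 7 vertices, 9 edges, 1 triangle.
rank ∂_0 = 0, rank ∂_1 = 6 ⇒ b_0 = 7 − 0 − 6 = 1; all invariant factors of ∂_1 are 1 so no torsion. So H_0 = Z.
rank ∂_1 = 6, rank ∂_2 = 1 ⇒ b_1 = 9 − 6 − 1 = 2; all invariant factors of ∂_2 are 1 so no torsion. So H_1 = Z^2.
rank ∂_2 = 1, rank ∂_3 = 0 ⇒ b_2 = 1 − 1 − 0 = 0. So H_2 = 0.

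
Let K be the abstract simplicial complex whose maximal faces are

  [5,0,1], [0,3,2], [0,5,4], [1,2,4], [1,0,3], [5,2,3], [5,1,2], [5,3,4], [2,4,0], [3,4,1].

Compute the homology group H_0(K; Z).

Fix the vertex order 0 < 1 < 2 < 3 < 4 < 5 and write every simplex with vertices in increasing order. Then dim K = 2 and the simplices of K are:

  0-simplices (6): [0], [1], [2], [3], [4], [5]
  1-simplices (15): [0,1], [0,2], [0,3], [0,4], [0,5], [1,2], [1,3], [1,4], [1,5], [2,3], [2,4], [2,5], [3,4], [3,5], [4,5]
  2-simplices (10): [0,1,3], [0,1,5], [0,2,3], [0,2,4], [0,4,5], [1,2,4], [1,2,5], [1,3,4], [2,3,5], [3,4,5]

giving chain groups C_0 ≅ Z^6, C_1 ≅ Z^15, C_2 ≅ Z^10.

∂_1: C_1 → C_0 sends each edge [p,q] (with p < q) to q − p.
The 6×15 boundary matrix has rank 5 and Smith normal form diag(1,1,1,1,1).

∂_2: C_2 → C_1 acts by ∂[p,q,r] = [q,r] − [p,r] + [p,q]. For instance
  ∂[0,1,5] = [1,5] − [0,5] + [0,1],
  ∂[1,2,5] = [2,5] − [1,5] + [1,2].
The 15×10 boundary matrix has rank 10 and Smith normal form diag(1,1,1,1,1,1,1,1,1,2).

Now H_k = ker ∂_k / im ∂_{k+1}, so:

  H_0: rank C_0 − rank ∂_1 = 6 − 5 = 1, and the invariant factors of ∂_1 are all 1, so H_0 ≅ Z.

(K is a triangulation of the real projective plane RP^2.)

H_0 ≅ Z.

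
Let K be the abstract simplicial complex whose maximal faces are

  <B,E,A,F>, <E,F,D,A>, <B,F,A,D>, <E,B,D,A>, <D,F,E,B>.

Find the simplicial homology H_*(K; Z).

H_0 = Z,  H_1 = 0,  H_2 = 0,  H_3 = Z.

Take the total order A < B < D < E < F on the vertex set. Then K (dimension 3) consists of the simplices:

  0-simplices (5): A, B, D, E, F
  1-simplices (10): AB, AD, AE, AF, BD, BE, BF, DE, DF, EF
  2-simplices (10): ABD, ABE, ABF, ADE, ADF, AEF, BDE, BDF, BEF, DEF
  3-simplices (5): ABDE, ABDF, ABEF, ADEF, BDEF

so the chain groups are C_0 ≅ Z^5, C_1 ≅ Z^10, C_2 ≅ Z^10, C_3 ≅ Z^5.

∂_1: C_1 → C_0 sends each edge [p,q] (with p < q) to q − p. For instance
  ∂BE = E − B.
The 5×10 boundary matrix has rank 4 and Smith normal form diag(1,1,1,1).

The boundary map ∂_2: C_2 → C_1 acts by ∂[p,q,r] = [q,r] − [p,r] + [p,q]. For instance
  ∂BDE = DE − BE + BD,
  ∂BDF = DF − BF + BD.
The resulting 10×10 matrix has rank 6, and its Smith normal form has invariant factors (1,1,1,1,1,1).

∂_3: C_3 → C_2 sends each 3-simplex σ to the alternating sum Σ_i (−1)^i (σ with its i-th vertex removed). For instance
  ∂ADEF = DEF − AEF + ADF − ADE,
  ∂ABEF = BEF − AEF + ABF − ABE.
The resulting 10×5 matrix has rank 4, and its Smith normal form has invariant factors (1,1,1,1).

Computing H_k = (kernel of ∂_k) / (image of ∂_{k+1}):

  H_0: rank C_0 − rank ∂_1 = 5 − 4 = 1, and the invariant factors of ∂_1 are all 1, so H_0 = Z.
  H_1: rank ker ∂_1 − rank ∂_2 = (10 − 4) − 6 = 0, and the invariant factors of ∂_2 are all 1, so H_1 = 0.
  H_2: rank ker ∂_2 − rank ∂_3 = (10 − 6) − 4 = 0, and the invariant factors of ∂_3 are all 1, so H_2 = 0.
  H_3: rank ker ∂_3 − rank ∂_4 = (5 − 4) − 0 = 1, and there is no ∂_4, so H_3 = Z.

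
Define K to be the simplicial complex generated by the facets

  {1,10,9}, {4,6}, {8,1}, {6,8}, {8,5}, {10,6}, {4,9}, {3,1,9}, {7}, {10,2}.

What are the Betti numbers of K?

b_0 = 2, b_1 = 2, b_2 = 0.

Take the total order 1 < 2 < 3 < 4 < 5 < 6 < 7 < 8 < 9 < 10 on the vertex set. Then K (dimension 2) consists of the simplices:

  0-simplices (10): [1], [2], [3], [4], [5], [6], [7], [8], [9], [10]
  1-simplices (12): [1,3], [1,8], [1,9], [1,10], [2,10], [3,9], [4,6], [4,9], [5,8], [6,8], [6,10], [9,10]
  2-simplices (2): [1,3,9], [1,9,10]

Hence C_0 ≅ Z^10, C_1 ≅ Z^12, C_2 ≅ Z^2.

The boundary map ∂_1: C_1 → C_0 sends each edge [p,q] (with p < q) to q − p.
The resulting 10×12 matrix has rank 8, and its Smith normal form has invariant factors (1,1,1,1,1,1,1,1).

Boundary ∂_2: C_2 → C_1 sends each 2-simplex [p,q,r] to [q,r] − [p,r] + [p,q]. For instance
  ∂[1,3,9] = [3,9] − [1,9] + [1,3],
  ∂[1,9,10] = [9,10] − [1,10] + [1,9].
This gives a 12×2 integer matrix of rank 2; reducing to Smith normal form yields diagonal entries (1,1).

Reading off H_k = ker ∂_k / im ∂_{k+1}:

  H_0: rank C_0 − rank ∂_1 = 10 − 8 = 2, and the invariant factors of ∂_1 are all 1, so H_0 = Z^2.
  H_1: rank ker ∂_1 − rank ∂_2 = (12 − 8) − 2 = 2, and the invariant factors of ∂_2 are all 1, so H_1 = Z^2.
  H_2: rank ker ∂_2 − rank ∂_3 = (2 − 2) − 0 = 0, and there is no ∂_3, so H_2 = 0.

As a check, the Euler characteristic is 10 − 12 + 2 = 0, which agrees with 2 − 2 + 0 = 0.

Hence the Betti numbers are b_0 = 2, b_1 = 2, b_2 = 0.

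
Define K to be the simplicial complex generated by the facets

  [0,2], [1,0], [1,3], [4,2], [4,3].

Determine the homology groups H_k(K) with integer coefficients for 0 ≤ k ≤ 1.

H_0 ≅ Z,  H_1 ≅ Z.

Fix the vertex order 0 < 1 < 2 < 3 < 4 and write every simplex with vertices in increasing order. Then dim K = 1 and the simplices of K are:

  0-simplices (5): [0], [1], [2], [3], [4]
  1-simplices (5): [0,1], [0,2], [1,3], [2,4], [3,4]

Hence C_0 ≅ Z^5, C_1 ≅ Z^5.

∂_1: C_1 → C_0 is given by ∂[p,q] = [q] − [p].
The resulting 5×5 matrix has rank 4, and its Smith normal form has invariant factors (1,1,1,1).

Computing H_k = (kernel of ∂_k) / (image of ∂_{k+1}):

  H_0: rank C_0 − rank ∂_1 = 5 − 4 = 1, and the invariant factors of ∂_1 are all 1, so H_0 ≅ Z.
  H_1: rank ker ∂_1 − rank ∂_2 = (5 − 4) − 0 = 1, and there is no ∂_2, so H_1 ≅ Z.

As a check, the Euler characteristic is 5 − 5 = 0, which agrees with 1 − 1 = 0.
(K is a triangulation of the circle S^1.)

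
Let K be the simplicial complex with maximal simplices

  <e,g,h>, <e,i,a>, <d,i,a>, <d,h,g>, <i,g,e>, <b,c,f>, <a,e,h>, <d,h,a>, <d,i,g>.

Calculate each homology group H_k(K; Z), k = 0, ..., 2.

H_0 ≅ Z^2,  H_1 = 0,  H_2 ≅ Z.

Take the total order a < b < c < d < e < f < g < h < i on the vertex set. Then K (dimension 2) consists of the simplices:

  0-simplices (9): a, b, c, d, e, f, g, h, i
  1-simplices (15): ad, ae, ah, ai, bc, bf, cf, dg, dh, di, eg, eh, ei, gh, gi
  2-simplices (9): adh, adi, aeh, aei, bcf, dgh, dgi, egh, egi

so the chain groups are C_0 ≅ Z^9, C_1 ≅ Z^15, C_2 ≅ Z^9.

The boundary map ∂_1: C_1 → C_0 sends each edge [p,q] (with p < q) to q − p.
This gives a 9×15 integer matrix of rank 7; reducing to Smith normal form yields diagonal entries (1,1,1,1,1,1,1).

The boundary map ∂_2: C_2 → C_1 sends each 2-simplex [p,q,r] to [q,r] − [p,r] + [p,q]. For instance
  ∂aei = ei − ai + ae,
  ∂aeh = eh − ah + ae.
This gives a 15×9 integer matrix of rank 8; reducing to Smith normal form yields diagonal entries (1,1,1,1,1,1,1,1).

Reading off H_k = ker ∂_k / im ∂_{k+1}:

  H_0: rank C_0 − rank ∂_1 = 9 − 7 = 2, and the invariant factors of ∂_1 are all 1, so H_0 = Z^2.
  H_1: rank ker ∂_1 − rank ∂_2 = (15 − 7) − 8 = 0, and the invariant factors of ∂_2 are all 1, so H_1 = 0.
  H_2: rank ker ∂_2 − rank ∂_3 = (9 − 8) − 0 = 1, and there is no ∂_3, so H_2 = Z.

(K is a triangulation of the disjoint union of the 2-sphere S^2 and the 2-simplex.)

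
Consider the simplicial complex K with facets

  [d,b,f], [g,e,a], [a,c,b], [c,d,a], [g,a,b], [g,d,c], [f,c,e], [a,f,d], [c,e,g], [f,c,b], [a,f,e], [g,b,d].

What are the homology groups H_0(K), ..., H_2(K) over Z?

Order the vertices as a < b < c < d < e < f < g. Listing each simplex with vertices in this order, K has dimension 2 with simplices:

  0-simplices (7): a, b, c, d, e, f, g
  1-simplices (18): ab, ac, ad, ae, af, ag, bc, bd, bf, bg, cd, ce, cf, cg, df, dg, ef, eg
  2-simplices (12): abc, abg, acd, adf, aef, aeg, bcf, bdf, bdg, cdg, cef, ceg

giving chain groups C_0 ≅ Z^7, C_1 ≅ Z^18, C_2 ≅ Z^12.

The boundary map ∂_1: C_1 → C_0 sends each edge [p,q] (with p < q) to q − p. For instance
  ∂ab = b − a.
This gives a 7×18 integer matrix of rank 6; reducing to Smith normal form yields diagonal entries (1,1,1,1,1,1).

The boundary map ∂_2: C_2 → C_1 sends each 2-simplex [p,q,r] to [q,r] − [p,r] + [p,q]. For instance
  ∂ceg = eg − cg + ce,
  ∂abg = bg − ag + ab.
This gives a 18×12 integer matrix of rank 12; reducing to Smith normal form yields diagonal entries (1,1,1,1,1,1,1,1,1,1,1,2).

From H_k ≅ ker(∂_k) / im(∂_{k+1}) we obtain:

  H_0: rank C_0 − rank ∂_1 = 7 − 6 = 1, and the invariant factors of ∂_1 are all 1, so H_0 = Z.
  H_1: rank ker ∂_1 − rank ∂_2 = (18 − 6) − 12 = 0, and ∂_2 has invariant factor 2 > 1, so H_1 = Z/2.
  H_2: rank ker ∂_2 − rank ∂_3 = (12 − 12) − 0 = 0, and there is no ∂_3, so H_2 = 0.

H_0 ≅ Z,  H_1 ≅ Z/2,  H_2 = 0.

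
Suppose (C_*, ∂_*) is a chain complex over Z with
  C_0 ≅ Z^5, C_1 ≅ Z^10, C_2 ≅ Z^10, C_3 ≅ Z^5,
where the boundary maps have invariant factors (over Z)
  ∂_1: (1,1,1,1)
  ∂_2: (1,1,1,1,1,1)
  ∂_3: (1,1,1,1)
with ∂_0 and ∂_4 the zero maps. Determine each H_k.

H_0 = Z,  H_1 = 0,  H_2 = 0,  H_3 = Z.

H_0: b_0 = 5 − 0 − 4 = 1; torsion from ∂_1 factors > 1: none. So H_0 = Z.
H_1: b_1 = 10 − 4 − 6 = 0; torsion from ∂_2 factors > 1: none. So H_1 = 0.
H_2: b_2 = 10 − 6 − 4 = 0; torsion from ∂_3 factors > 1: none. So H_2 = 0.
H_3: b_3 = 5 − 4 − 0 = 1; torsion from ∂_4 factors > 1: none. So H_3 = Z.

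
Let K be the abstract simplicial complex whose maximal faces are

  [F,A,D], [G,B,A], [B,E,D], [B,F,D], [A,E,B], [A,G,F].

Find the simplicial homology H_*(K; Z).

H_0 ≅ Z,  H_1 ≅ Z,  H_2 = 0.

Take the total order A < B < D < E < F < G on the vertex set. Then K (dimension 2) consists of the simplices:

  0-simplices (6): A, B, D, E, F, G
  1-simplices (12): AB, AD, AE, AF, AG, BD, BE, BF, BG, DE, DF, FG
  2-simplices (6): ABE, ABG, ADF, AFG, BDE, BDF

so the chain groups are C_0 ≅ Z^6, C_1 ≅ Z^12, C_2 ≅ Z^6.

Boundary ∂_1: C_1 → C_0 sends each edge [p,q] (with p < q) to q − p.
This gives a 6×12 integer matrix of rank 5; reducing to Smith normal form yields diagonal entries (1,1,1,1,1).

The boundary map ∂_2: C_2 → C_1 sends each 2-simplex [p,q,r] to [q,r] − [p,r] + [p,q]. For instance
  ∂ABG = BG − AG + AB,
  ∂ABE = BE − AE + AB.
The resulting 12×6 matrix has rank 6, and its Smith normal form has invariant factors (1,1,1,1,1,1).

Reading off H_k = ker ∂_k / im ∂_{k+1}:

  H_0: rank C_0 − rank ∂_1 = 6 − 5 = 1, and the invariant factors of ∂_1 are all 1, so H_0 ≅ Z.
  H_1: rank ker ∂_1 − rank ∂_2 = (12 − 5) − 6 = 1, and the invariant factors of ∂_2 are all 1, so H_1 ≅ Z.
  H_2: rank ker ∂_2 − rank ∂_3 = (6 − 6) − 0 = 0, and there is no ∂_3, so H_2 ≅ 0.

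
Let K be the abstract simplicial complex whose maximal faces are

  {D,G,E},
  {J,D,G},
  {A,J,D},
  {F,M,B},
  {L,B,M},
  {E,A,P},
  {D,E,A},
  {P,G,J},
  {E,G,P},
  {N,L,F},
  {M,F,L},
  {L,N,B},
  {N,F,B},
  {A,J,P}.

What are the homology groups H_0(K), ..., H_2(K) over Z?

Take the total order A < B < D < E < F < G < J < L < M < N < P on the vertex set. Then K (dimension 2) consists of the simplices:

  0-simplices (11): A, B, D, E, F, G, J, L, M, N, P
  1-simplices (21): AD, AE, AJ, AP, BF, BL, BM, BN, DE, DG, DJ, EG, EP, FL, FM, FN, GJ, GP, JP, LM, LN
  2-simplices (14): ADE, ADJ, AEP, AJP, BFM, BFN, BLM, BLN, DEG, DGJ, EGP, FLM, FLN, GJP

Hence C_0 ≅ Z^11, C_1 ≅ Z^21, C_2 ≅ Z^14.

Boundary ∂_1: C_1 → C_0 sends each edge [p,q] (with p < q) to q − p.
This gives a 11×21 integer matrix of rank 9; reducing to Smith normal form yields diagonal entries (1,1,1,1,1,1,1,1,1).

Boundary ∂_2: C_2 → C_1 acts by ∂[p,q,r] = [q,r] − [p,r] + [p,q]. For instance
  ∂ADE = DE − AE + AD,
  ∂EGP = GP − EP + EG.
This gives a 21×14 integer matrix of rank 12; reducing to Smith normal form yields diagonal entries (1,1,1,1,1,1,1,1,1,1,1,1).

From H_k ≅ ker(∂_k) / im(∂_{k+1}) we obtain:

  H_0: rank C_0 − rank ∂_1 = 11 − 9 = 2, and the invariant factors of ∂_1 are all 1, so H_0 = Z^2.
  H_1: rank ker ∂_1 − rank ∂_2 = (21 − 9) − 12 = 0, and the invariant factors of ∂_2 are all 1, so H_1 = 0.
  H_2: rank ker ∂_2 − rank ∂_3 = (14 − 12) − 0 = 2, and there is no ∂_3, so H_2 = Z^2.

(K is a triangulation of the disjoint union of the 2-sphere S^2 and the 2-sphere S^2.)

H_0 ≅ Z^2,  H_1 = 0,  H_2 ≅ Z^2.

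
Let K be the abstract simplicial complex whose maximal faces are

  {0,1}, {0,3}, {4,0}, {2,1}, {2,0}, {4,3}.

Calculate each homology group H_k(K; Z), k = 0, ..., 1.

Order the vertices as 0 < 1 < 2 < 3 < 4. Listing each simplex with vertices in this order, K has dimension 1 with simplices:

  0-simplices (5): [0], [1], [2], [3], [4]
  1-simplices (6): [0,1], [0,2], [0,3], [0,4], [1,2], [3,4]

so the chain groups are C_0 ≅ Z^5, C_1 ≅ Z^6.

The boundary map ∂_1: C_1 → C_0 sends each edge [p,q] (with p < q) to q − p. For instance
  ∂[0,2] = [2] − [0].
This gives a 5×6 integer matrix of rank 4; reducing to Smith normal form yields diagonal entries (1,1,1,1).

From H_k ≅ ker(∂_k) / im(∂_{k+1}) we obtain:

  H_0: rank C_0 − rank ∂_1 = 5 − 4 = 1, and the invariant factors of ∂_1 are all 1, so H_0 ≅ Z.
  H_1: rank ker ∂_1 − rank ∂_2 = (6 − 4) − 0 = 2, and there is no ∂_2, so H_1 ≅ Z^2.

H_0 = Z,  H_1 = Z^2.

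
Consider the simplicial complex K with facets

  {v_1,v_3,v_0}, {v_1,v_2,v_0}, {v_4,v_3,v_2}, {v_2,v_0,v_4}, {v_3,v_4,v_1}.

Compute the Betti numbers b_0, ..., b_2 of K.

b_0 = 1, b_1 = 1, b_2 = 0.

Fix the vertex order v_0 < v_1 < v_2 < v_3 < v_4 and write every simplex with vertices in increasing order. Then dim K = 2 and the simplices of K are:

  0-simplices (5): [v_0], [v_1], [v_2], [v_3], [v_4]
  1-simplices (10): [v_0,v_1], [v_0,v_2], [v_0,v_3], [v_0,v_4], [v_1,v_2], [v_1,v_3], [v_1,v_4], [v_2,v_3], [v_2,v_4], [v_3,v_4]
  2-simplices (5): [v_0,v_1,v_2], [v_0,v_1,v_3], [v_0,v_2,v_4], [v_1,v_3,v_4], [v_2,v_3,v_4]

so the chain groups are C_0 ≅ Z^5, C_1 ≅ Z^10, C_2 ≅ Z^5.

∂_1: C_1 → C_0 is given by ∂[p,q] = [q] − [p]. For instance
  ∂[v_2,v_4] = [v_4] − [v_2].
The resulting 5×10 matrix has rank 4, and its Smith normal form has invariant factors (1,1,1,1).

The boundary map ∂_2: C_2 → C_1 sends each 2-simplex [p,q,r] to [q,r] − [p,r] + [p,q]. For instance
  ∂[v_1,v_3,v_4] = [v_3,v_4] − [v_1,v_4] + [v_1,v_3],
  ∂[v_0,v_1,v_2] = [v_1,v_2] − [v_0,v_2] + [v_0,v_1].
As a 10×5 matrix over Z this has rank 5, with invariant factors (1,1,1,1,1).

Reading off H_k = ker ∂_k / im ∂_{k+1}:

  H_0: rank C_0 − rank ∂_1 = 5 − 4 = 1, and the invariant factors of ∂_1 are all 1, so H_0 ≅ Z.
  H_1: rank ker ∂_1 − rank ∂_2 = (10 − 4) − 5 = 1, and the invariant factors of ∂_2 are all 1, so H_1 ≅ Z.
  H_2: rank ker ∂_2 − rank ∂_3 = (5 − 5) − 0 = 0, and there is no ∂_3, so H_2 ≅ 0.

(K is a triangulation of the Möbius band.)

Hence the Betti numbers are b_0 = 1, b_1 = 1, b_2 = 0.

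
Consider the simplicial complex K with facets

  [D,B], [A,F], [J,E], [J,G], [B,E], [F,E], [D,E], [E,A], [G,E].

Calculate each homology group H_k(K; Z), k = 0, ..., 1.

Take the total order A < B < D < E < F < G < J on the vertex set. Then K (dimension 1) consists of the simplices:

  0-simplices (7): A, B, D, E, F, G, J
  1-simplices (9): AE, AF, BD, BE, DE, EF, EG, EJ, GJ

so the chain groups are C_0 ≅ Z^7, C_1 ≅ Z^9.

The boundary map ∂_1: C_1 → C_0 is given by ∂[p,q] = [q] − [p]. For instance
  ∂EG = G − E.
This gives a 7×9 integer matrix of rank 6; reducing to Smith normal form yields diagonal entries (1,1,1,1,1,1).

Reading off H_k = ker ∂_k / im ∂_{k+1}:

  H_0: rank C_0 − rank ∂_1 = 7 − 6 = 1, and the invariant factors of ∂_1 are all 1, so H_0 ≅ Z.
  H_1: rank ker ∂_1 − rank ∂_2 = (9 − 6) − 0 = 3, and there is no ∂_2, so H_1 ≅ Z^3.

H_0 = Z,  H_1 = Z^3.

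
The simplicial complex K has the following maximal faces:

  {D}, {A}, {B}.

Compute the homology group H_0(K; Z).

H_0 = Z^3.

Order the vertices as A < B < D. Listing each simplex with vertices in this order, K has dimension 0 with simplices:

  0-simplices (3): A, B, D

giving chain groups C_0 ≅ Z^3.

Computing H_k = (kernel of ∂_k) / (image of ∂_{k+1}):

  H_0: rank C_0 − rank ∂_1 = 3 − 0 = 3, and there is no ∂_1, so H_0 ≅ Z^3.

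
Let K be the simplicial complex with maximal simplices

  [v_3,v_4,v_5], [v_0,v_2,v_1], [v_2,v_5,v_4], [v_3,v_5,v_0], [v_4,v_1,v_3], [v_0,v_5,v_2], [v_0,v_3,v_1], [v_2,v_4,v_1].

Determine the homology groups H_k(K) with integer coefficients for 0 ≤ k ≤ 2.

H_0 ≅ Z,  H_1 = 0,  H_2 ≅ Z.

Order the vertices as v_0 < v_1 < v_2 < v_3 < v_4 < v_5. Listing each simplex with vertices in this order, K has dimension 2 with simplices:

  0-simplices (6): [v_0], [v_1], [v_2], [v_3], [v_4], [v_5]
  1-simplices (12): [v_0,v_1], [v_0,v_2], [v_0,v_3], [v_0,v_5], [v_1,v_2], [v_1,v_3], [v_1,v_4], [v_2,v_4], [v_2,v_5], [v_3,v_4], [v_3,v_5], [v_4,v_5]
  2-simplices (8): [v_0,v_1,v_2], [v_0,v_1,v_3], [v_0,v_2,v_5], [v_0,v_3,v_5], [v_1,v_2,v_4], [v_1,v_3,v_4], [v_2,v_4,v_5], [v_3,v_4,v_5]

so the chain groups are C_0 ≅ Z^6, C_1 ≅ Z^12, C_2 ≅ Z^8.

Boundary ∂_1: C_1 → C_0 sends each edge [p,q] (with p < q) to q − p. For instance
  ∂[v_1,v_2] = [v_2] − [v_1].
This gives a 6×12 integer matrix of rank 5; reducing to Smith normal form yields diagonal entries (1,1,1,1,1).

The boundary map ∂_2: C_2 → C_1 acts by ∂[p,q,r] = [q,r] − [p,r] + [p,q]. For instance
  ∂[v_1,v_3,v_4] = [v_3,v_4] − [v_1,v_4] + [v_1,v_3],
  ∂[v_3,v_4,v_5] = [v_4,v_5] − [v_3,v_5] + [v_3,v_4].
The 12×8 boundary matrix has rank 7 and Smith normal form diag(1,1,1,1,1,1,1).

Reading off H_k = ker ∂_k / im ∂_{k+1}:

  H_0: rank C_0 − rank ∂_1 = 6 − 5 = 1, and the invariant factors of ∂_1 are all 1, so H_0 ≅ Z.
  H_1: rank ker ∂_1 − rank ∂_2 = (12 − 5) − 7 = 0, and the invariant factors of ∂_2 are all 1, so H_1 ≅ 0.
  H_2: rank ker ∂_2 − rank ∂_3 = (8 − 7) − 0 = 1, and there is no ∂_3, so H_2 ≅ Z.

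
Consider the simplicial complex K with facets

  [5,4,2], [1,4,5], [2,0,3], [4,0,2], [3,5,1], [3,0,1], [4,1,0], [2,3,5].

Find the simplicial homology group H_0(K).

Fix the vertex order 0 < 1 < 2 < 3 < 4 < 5 and write every simplex with vertices in increasing order. Then dim K = 2 and the simplices of K are:

  0-simplices (6): [0], [1], [2], [3], [4], [5]
  1-simplices (12): [0,1], [0,2], [0,3], [0,4], [1,3], [1,4], [1,5], [2,3], [2,4], [2,5], [3,5], [4,5]
  2-simplices (8): [0,1,3], [0,1,4], [0,2,3], [0,2,4], [1,3,5], [1,4,5], [2,3,5], [2,4,5]

Hence C_0 ≅ Z^6, C_1 ≅ Z^12, C_2 ≅ Z^8.

The boundary map ∂_1: C_1 → C_0 sends each edge [p,q] (with p < q) to q − p. For instance
  ∂[4,5] = [5] − [4].
The 6×12 boundary matrix has rank 5 and Smith normal form diag(1,1,1,1,1).

Boundary ∂_2: C_2 → C_1 sends each 2-simplex [p,q,r] to [q,r] − [p,r] + [p,q]. For instance
  ∂[1,4,5] = [4,5] − [1,5] + [1,4],
  ∂[0,2,3] = [2,3] − [0,3] + [0,2].
As a 12×8 matrix over Z this has rank 7, with invariant factors (1,1,1,1,1,1,1).

Reading off H_k = ker ∂_k / im ∂_{k+1}:

  H_0: rank C_0 − rank ∂_1 = 6 − 5 = 1, and the invariant factors of ∂_1 are all 1, so H_0 ≅ Z.

(K is a triangulation of the 2-sphere S^2.)

H_0 = Z.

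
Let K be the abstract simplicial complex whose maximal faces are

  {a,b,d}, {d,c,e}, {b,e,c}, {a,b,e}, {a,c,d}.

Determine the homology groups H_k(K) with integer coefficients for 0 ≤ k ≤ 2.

H_0 = Z,  H_1 = Z,  H_2 = 0.

We work with the vertex ordering a < b < c < d < e. The simplices of K, each written with vertices in increasing order, are:

  0-simplices (5): a, b, c, d, e
  1-simplices (10): ab, ac, ad, ae, bc, bd, be, cd, ce, de
  2-simplices (5): abd, abe, acd, bce, cde

so the chain groups are C_0 ≅ Z^5, C_1 ≅ Z^10, C_2 ≅ Z^5.

∂_1: C_1 → C_0 is given by ∂[p,q] = [q] − [p]. For instance
  ∂ac = c − a.
As a 5×10 matrix over Z this has rank 4, with invariant factors (1,1,1,1).

The boundary map ∂_2: C_2 → C_1 maps a triangle to the signed sum of its edges. For instance
  ∂abe = be − ae + ab,
  ∂cde = de − ce + cd.
As a 10×5 matrix over Z this has rank 5, with invariant factors (1,1,1,1,1).

Computing H_k = (kernel of ∂_k) / (image of ∂_{k+1}):

  H_0: rank C_0 − rank ∂_1 = 5 − 4 = 1, and the invariant factors of ∂_1 are all 1, so H_0 = Z.
  H_1: rank ker ∂_1 − rank ∂_2 = (10 − 4) − 5 = 1, and the invariant factors of ∂_2 are all 1, so H_1 = Z.
  H_2: rank ker ∂_2 − rank ∂_3 = (5 − 5) − 0 = 0, and there is no ∂_3, so H_2 = 0.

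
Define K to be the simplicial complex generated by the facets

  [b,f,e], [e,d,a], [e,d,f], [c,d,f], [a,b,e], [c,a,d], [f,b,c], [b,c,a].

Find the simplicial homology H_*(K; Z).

We work with the vertex ordering a < b < c < d < e < f. The simplices of K, each written with vertices in increasing order, are:

  0-simplices (6): a, b, c, d, e, f
  1-simplices (12): ab, ac, ad, ae, bc, be, bf, cd, cf, de, df, ef
  2-simplices (8): abc, abe, acd, ade, bcf, bef, cdf, def

so the chain groups are C_0 ≅ Z^6, C_1 ≅ Z^12, C_2 ≅ Z^8.

Boundary ∂_1: C_1 → C_0 is given by ∂[p,q] = [q] − [p].
The 6×12 boundary matrix has rank 5 and Smith normal form diag(1,1,1,1,1).

The boundary map ∂_2: C_2 → C_1 acts by ∂[p,q,r] = [q,r] − [p,r] + [p,q]. For instance
  ∂abe = be − ae + ab,
  ∂acd = cd − ad + ac.
The 12×8 boundary matrix has rank 7 and Smith normal form diag(1,1,1,1,1,1,1).

Computing H_k = (kernel of ∂_k) / (image of ∂_{k+1}):

  H_0: rank C_0 − rank ∂_1 = 6 − 5 = 1, and the invariant factors of ∂_1 are all 1, so H_0 ≅ Z.
  H_1: rank ker ∂_1 − rank ∂_2 = (12 − 5) − 7 = 0, and the invariant factors of ∂_2 are all 1, so H_1 ≅ 0.
  H_2: rank ker ∂_2 − rank ∂_3 = (8 − 7) − 0 = 1, and there is no ∂_3, so H_2 ≅ Z.

As a check, the Euler characteristic is 6 − 12 + 8 = 2, which agrees with 1 − 0 + 1 = 2.
(K is a triangulation of the 2-sphere S^2.)

H_0 ≅ Z,  H_1 = 0,  H_2 ≅ Z.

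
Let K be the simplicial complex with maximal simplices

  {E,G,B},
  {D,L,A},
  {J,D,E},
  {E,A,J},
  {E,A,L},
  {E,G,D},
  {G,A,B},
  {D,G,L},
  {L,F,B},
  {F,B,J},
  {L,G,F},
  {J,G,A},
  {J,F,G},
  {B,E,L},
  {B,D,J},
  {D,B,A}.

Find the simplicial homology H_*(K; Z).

H_0 = Z,  H_1 = Z^2,  H_2 = Z.

Order the vertices as A < B < D < E < F < G < J < L. Listing each simplex with vertices in this order, K has dimension 2 with simplices:

  0-simplices (8): A, B, D, E, F, G, J, L
  1-simplices (24): AB, AD, AE, AG, AJ, AL, BD, BE, BF, BG, BJ, BL, DE, DG, DJ, DL, EG, EJ, EL, FG, FJ, FL, GJ, GL
  2-simplices (16): ABD, ABG, ADL, AEJ, AEL, AGJ, BDJ, BEG, BEL, BFJ, BFL, DEG, DEJ, DGL, FGJ, FGL

so the chain groups are C_0 ≅ Z^8, C_1 ≅ Z^24, C_2 ≅ Z^16.

Boundary ∂_1: C_1 → C_0 is given by ∂[p,q] = [q] − [p].
The 8×24 boundary matrix has rank 7 and Smith normal form diag(1,1,1,1,1,1,1).

The boundary map ∂_2: C_2 → C_1 acts by ∂[p,q,r] = [q,r] − [p,r] + [p,q]. For instance
  ∂AGJ = GJ − AJ + AG,
  ∂DGL = GL − DL + DG.
The 24×16 boundary matrix has rank 15 and Smith normal form diag(1,1,1,1,1,1,1,1,1,1,1,1,1,1,1).

Reading off H_k = ker ∂_k / im ∂_{k+1}:

  H_0: rank C_0 − rank ∂_1 = 8 − 7 = 1, and the invariant factors of ∂_1 are all 1, so H_0 = Z.
  H_1: rank ker ∂_1 − rank ∂_2 = (24 − 7) − 15 = 2, and the invariant factors of ∂_2 are all 1, so H_1 = Z^2.
  H_2: rank ker ∂_2 − rank ∂_3 = (16 − 15) − 0 = 1, and there is no ∂_3, so H_2 = Z.

As a check, the Euler characteristic is 8 − 24 + 16 = 0, which agrees with 1 − 2 + 1 = 0.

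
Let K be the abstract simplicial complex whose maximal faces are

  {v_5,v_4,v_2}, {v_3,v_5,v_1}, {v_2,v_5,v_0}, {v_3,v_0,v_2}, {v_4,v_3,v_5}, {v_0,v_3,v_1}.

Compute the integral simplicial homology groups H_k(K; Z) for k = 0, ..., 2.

H_0 ≅ Z,  H_1 ≅ Z,  H_2 = 0.

K has 6 vertices, 12 edges, 6 triangles.
rank ∂_0 = 0, rank ∂_1 = 5 ⇒ b_0 = 6 − 0 − 5 = 1; all invariant factors of ∂_1 are 1 so no torsion. So H_0 = Z.
rank ∂_1 = 5, rank ∂_2 = 6 ⇒ b_1 = 12 − 5 − 6 = 1; all invariant factors of ∂_2 are 1 so no torsion. So H_1 = Z.
rank ∂_2 = 6, rank ∂_3 = 0 ⇒ b_2 = 6 − 6 − 0 = 0. So H_2 = 0.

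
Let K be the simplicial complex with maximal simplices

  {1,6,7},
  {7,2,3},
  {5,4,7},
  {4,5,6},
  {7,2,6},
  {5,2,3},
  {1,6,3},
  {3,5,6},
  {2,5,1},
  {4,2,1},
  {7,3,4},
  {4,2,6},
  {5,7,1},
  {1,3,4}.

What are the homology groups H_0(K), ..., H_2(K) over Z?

H_0 ≅ Z,  H_1 ≅ Z^2,  H_2 ≅ Z.

Fix the vertex order 1 < 2 < 3 < 4 < 5 < 6 < 7 and write every simplex with vertices in increasing order. Then dim K = 2 and the simplices of K are:

  0-simplices (7): [1], [2], [3], [4], [5], [6], [7]
  1-simplices (21): [1,2], [1,3], [1,4], [1,5], [1,6], [1,7], [2,3], [2,4], [2,5], [2,6], [2,7], [3,4], [3,5], [3,6], [3,7], [4,5], [4,6], [4,7], [5,6], [5,7], [6,7]
  2-simplices (14): [1,2,4], [1,2,5], [1,3,4], [1,3,6], [1,5,7], [1,6,7], [2,3,5], [2,3,7], [2,4,6], [2,6,7], [3,4,7], [3,5,6], [4,5,6], [4,5,7]

Hence C_0 ≅ Z^7, C_1 ≅ Z^21, C_2 ≅ Z^14.

∂_1: C_1 → C_0 is given by ∂[p,q] = [q] − [p]. For instance
  ∂[1,2] = [2] − [1].
As a 7×21 matrix over Z this has rank 6, with invariant factors (1,1,1,1,1,1).

The boundary map ∂_2: C_2 → C_1 sends each 2-simplex [p,q,r] to [q,r] − [p,r] + [p,q]. For instance
  ∂[1,3,6] = [3,6] − [1,6] + [1,3],
  ∂[1,3,4] = [3,4] − [1,4] + [1,3].
The resulting 21×14 matrix has rank 13, and its Smith normal form has invariant factors (1,1,1,1,1,1,1,1,1,1,1,1,1).

Reading off H_k = ker ∂_k / im ∂_{k+1}:

  H_0: rank C_0 − rank ∂_1 = 7 − 6 = 1, and the invariant factors of ∂_1 are all 1, so H_0 = Z.
  H_1: rank ker ∂_1 − rank ∂_2 = (21 − 6) − 13 = 2, and the invariant factors of ∂_2 are all 1, so H_1 = Z^2.
  H_2: rank ker ∂_2 − rank ∂_3 = (14 − 13) − 0 = 1, and there is no ∂_3, so H_2 = Z.

As a check, the Euler characteristic is 7 − 21 + 14 = 0, which agrees with 1 − 2 + 1 = 0.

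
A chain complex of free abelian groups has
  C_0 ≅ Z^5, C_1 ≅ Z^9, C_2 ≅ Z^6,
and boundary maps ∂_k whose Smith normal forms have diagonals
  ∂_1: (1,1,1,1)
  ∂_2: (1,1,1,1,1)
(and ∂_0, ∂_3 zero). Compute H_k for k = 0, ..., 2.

H_0 = Z,  H_1 = 0,  H_2 = Z.

H_0: b_0 = 5 − 0 − 4 = 1; torsion from ∂_1 factors > 1: none. So H_0 = Z.
H_1: b_1 = 9 − 4 − 5 = 0; torsion from ∂_2 factors > 1: none. So H_1 = 0.
H_2: b_2 = 6 − 5 − 0 = 1; torsion from ∂_3 factors > 1: none. So H_2 = Z.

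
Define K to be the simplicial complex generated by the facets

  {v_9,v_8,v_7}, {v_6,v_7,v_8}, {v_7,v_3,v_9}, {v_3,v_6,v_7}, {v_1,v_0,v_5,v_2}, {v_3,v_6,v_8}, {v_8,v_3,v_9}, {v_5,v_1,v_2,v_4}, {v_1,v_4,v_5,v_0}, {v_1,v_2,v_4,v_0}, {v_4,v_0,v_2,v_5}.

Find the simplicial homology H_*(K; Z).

Order the vertices as v_0 < v_1 < v_2 < v_3 < v_4 < v_5 < v_6 < v_7 < v_8 < v_9. Listing each simplex with vertices in this order, K has dimension 3 with simplices:

  0-simplices (10): [v_0], [v_1], [v_2], [v_3], [v_4], [v_5], [v_6], [v_7], [v_8], [v_9]
  1-simplices (19): (19 of them)
  2-simplices (16): (16 of them)
  3-simplices (5): [v_0,v_1,v_2,v_4], [v_0,v_1,v_2,v_5], [v_0,v_1,v_4,v_5], [v_0,v_2,v_4,v_5], [v_1,v_2,v_4,v_5]

giving chain groups C_0 ≅ Z^10, C_1 ≅ Z^19, C_2 ≅ Z^16, C_3 ≅ Z^5.

∂_1: C_1 → C_0 maps an edge to its endpoints' difference, ∂[p,q] = q − p.
The resulting 10×19 matrix has rank 8, and its Smith normal form has invariant factors (1,1,1,1,1,1,1,1).

∂_2: C_2 → C_1 acts by ∂[p,q,r] = [q,r] − [p,r] + [p,q]. For instance
  ∂[v_1,v_2,v_4] = [v_2,v_4] − [v_1,v_4] + [v_1,v_2],
  ∂[v_0,v_1,v_2] = [v_1,v_2] − [v_0,v_2] + [v_0,v_1].
As a 19×16 matrix over Z this has rank 11, with invariant factors (1,1,1,1,1,1,1,1,1,1,1).

Boundary ∂_3: C_3 → C_2 sends each 3-simplex σ to the alternating sum Σ_i (−1)^i (σ with its i-th vertex removed). For instance
  ∂[v_0,v_1,v_2,v_4] = [v_1,v_2,v_4] − [v_0,v_2,v_4] + [v_0,v_1,v_4] − [v_0,v_1,v_2],
  ∂[v_0,v_1,v_4,v_5] = [v_1,v_4,v_5] − [v_0,v_4,v_5] + [v_0,v_1,v_5] − [v_0,v_1,v_4].
The 16×5 boundary matrix has rank 4 and Smith normal form diag(1,1,1,1).

From H_k ≅ ker(∂_k) / im(∂_{k+1}) we obtain:

  H_0: rank C_0 − rank ∂_1 = 10 − 8 = 2, and the invariant factors of ∂_1 are all 1, so H_0 = Z^2.
  H_1: rank ker ∂_1 − rank ∂_2 = (19 − 8) − 11 = 0, and the invariant factors of ∂_2 are all 1, so H_1 = 0.
  H_2: rank ker ∂_2 − rank ∂_3 = (16 − 11) − 4 = 1, and the invariant factors of ∂_3 are all 1, so H_2 = Z.
  H_3: rank ker ∂_3 − rank ∂_4 = (5 − 4) − 0 = 1, and there is no ∂_4, so H_3 = Z.

H_0 ≅ Z^2,  H_1 = 0,  H_2 ≅ Z,  H_3 ≅ Z.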